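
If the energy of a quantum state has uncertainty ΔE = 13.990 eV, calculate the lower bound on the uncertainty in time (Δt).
23.524 as

Using the energy-time uncertainty principle:
ΔEΔt ≥ ℏ/2

The minimum uncertainty in time is:
Δt_min = ℏ/(2ΔE)
Δt_min = (1.055e-34 J·s) / (2 × 2.241e-18 J)
Δt_min = 2.352e-17 s = 23.524 as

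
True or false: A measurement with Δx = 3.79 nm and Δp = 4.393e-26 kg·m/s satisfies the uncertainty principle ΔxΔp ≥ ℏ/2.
Yes, it satisfies the uncertainty principle.

Calculate the product ΔxΔp:
ΔxΔp = (3.790e-09 m) × (4.393e-26 kg·m/s)
ΔxΔp = 1.665e-34 J·s

Compare to the minimum allowed value ℏ/2:
ℏ/2 = 5.273e-35 J·s

Since ΔxΔp = 1.665e-34 J·s ≥ 5.273e-35 J·s = ℏ/2,
the measurement satisfies the uncertainty principle.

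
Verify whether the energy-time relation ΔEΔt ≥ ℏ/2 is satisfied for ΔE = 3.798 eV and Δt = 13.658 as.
No, it violates the uncertainty relation.

Calculate the product ΔEΔt:
ΔE = 3.798 eV = 6.085e-19 J
ΔEΔt = (6.085e-19 J) × (1.366e-17 s)
ΔEΔt = 8.311e-36 J·s

Compare to the minimum allowed value ℏ/2:
ℏ/2 = 5.273e-35 J·s

Since ΔEΔt = 8.311e-36 J·s < 5.273e-35 J·s = ℏ/2,
this violates the uncertainty relation.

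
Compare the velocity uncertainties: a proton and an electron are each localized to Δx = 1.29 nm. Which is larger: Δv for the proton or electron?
The electron has the larger minimum velocity uncertainty, by a ratio of 1836.2.

For both particles, Δp_min = ℏ/(2Δx) = 4.087e-26 kg·m/s (same for both).

The velocity uncertainty is Δv = Δp/m:
- proton: Δv = 4.087e-26 / 1.673e-27 = 2.444e+01 m/s = 24.438 m/s
- electron: Δv = 4.087e-26 / 9.109e-31 = 4.487e+04 m/s = 44.871 km/s

Ratio: 4.487e+04 / 2.444e+01 = 1836.2

The lighter particle has larger velocity uncertainty because Δv ∝ 1/m.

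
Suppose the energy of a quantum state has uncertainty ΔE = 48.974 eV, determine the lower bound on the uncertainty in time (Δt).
6.720 as

Using the energy-time uncertainty principle:
ΔEΔt ≥ ℏ/2

The minimum uncertainty in time is:
Δt_min = ℏ/(2ΔE)
Δt_min = (1.055e-34 J·s) / (2 × 7.846e-18 J)
Δt_min = 6.720e-18 s = 6.720 as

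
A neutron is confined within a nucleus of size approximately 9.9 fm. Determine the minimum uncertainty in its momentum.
5.326 × 10^-21 kg·m/s

Using the Heisenberg uncertainty principle:
ΔxΔp ≥ ℏ/2

With Δx ≈ L = 9.900e-15 m (the confinement size):
Δp_min = ℏ/(2Δx)
Δp_min = (1.055e-34 J·s) / (2 × 9.900e-15 m)
Δp_min = 5.326e-21 kg·m/s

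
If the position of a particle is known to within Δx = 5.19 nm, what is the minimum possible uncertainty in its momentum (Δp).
1.016 × 10^-26 kg·m/s

Using the Heisenberg uncertainty principle:
ΔxΔp ≥ ℏ/2

The minimum uncertainty in momentum is:
Δp_min = ℏ/(2Δx)
Δp_min = (1.055e-34 J·s) / (2 × 5.190e-09 m)
Δp_min = 1.016e-26 kg·m/s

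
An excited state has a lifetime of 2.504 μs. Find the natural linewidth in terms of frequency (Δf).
31.780 kHz

Using the energy-time uncertainty principle and E = hf:
ΔEΔt ≥ ℏ/2
hΔf·Δt ≥ ℏ/2

The minimum frequency uncertainty is:
Δf = ℏ/(2hτ) = 1/(4πτ)
Δf = 1/(4π × 2.504e-06 s)
Δf = 3.178e+04 Hz = 31.780 kHz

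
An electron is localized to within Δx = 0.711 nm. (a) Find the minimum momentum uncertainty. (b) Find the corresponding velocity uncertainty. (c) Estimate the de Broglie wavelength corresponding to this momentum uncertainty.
(a) Δp_min = 7.416 × 10^-26 kg·m/s
(b) Δv_min = 81.412 km/s
(c) λ_dB = 8.935 nm

Step-by-step:

(a) From the uncertainty principle:
Δp_min = ℏ/(2Δx) = (1.055e-34 J·s)/(2 × 7.110e-10 m) = 7.416e-26 kg·m/s

(b) The velocity uncertainty:
Δv = Δp/m = (7.416e-26 kg·m/s)/(9.109e-31 kg) = 8.141e+04 m/s = 81.412 km/s

(c) The de Broglie wavelength for this momentum:
λ = h/p = (6.626e-34 J·s)/(7.416e-26 kg·m/s) = 8.935e-09 m = 8.935 nm

Note: The de Broglie wavelength is comparable to the localization size, as expected from wave-particle duality.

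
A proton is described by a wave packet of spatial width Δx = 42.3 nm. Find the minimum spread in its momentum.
1.247 × 10^-27 kg·m/s

For a wave packet, the spatial width Δx and momentum spread Δp are related by the uncertainty principle:
ΔxΔp ≥ ℏ/2

The minimum momentum spread is:
Δp_min = ℏ/(2Δx)
Δp_min = (1.055e-34 J·s) / (2 × 4.230e-08 m)
Δp_min = 1.247e-27 kg·m/s

A wave packet cannot have both a well-defined position and well-defined momentum.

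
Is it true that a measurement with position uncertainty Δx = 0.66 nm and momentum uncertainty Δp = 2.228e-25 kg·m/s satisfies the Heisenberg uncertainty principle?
Yes, it satisfies the uncertainty principle.

Calculate the product ΔxΔp:
ΔxΔp = (6.600e-10 m) × (2.228e-25 kg·m/s)
ΔxΔp = 1.470e-34 J·s

Compare to the minimum allowed value ℏ/2:
ℏ/2 = 5.273e-35 J·s

Since ΔxΔp = 1.470e-34 J·s ≥ 5.273e-35 J·s = ℏ/2,
the measurement satisfies the uncertainty principle.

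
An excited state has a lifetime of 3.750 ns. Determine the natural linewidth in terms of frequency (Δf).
21.221 MHz

Using the energy-time uncertainty principle and E = hf:
ΔEΔt ≥ ℏ/2
hΔf·Δt ≥ ℏ/2

The minimum frequency uncertainty is:
Δf = ℏ/(2hτ) = 1/(4πτ)
Δf = 1/(4π × 3.750e-09 s)
Δf = 2.122e+07 Hz = 21.221 MHz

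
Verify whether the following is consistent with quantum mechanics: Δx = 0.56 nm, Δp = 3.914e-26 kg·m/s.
No, it violates the uncertainty principle (impossible measurement).

Calculate the product ΔxΔp:
ΔxΔp = (5.600e-10 m) × (3.914e-26 kg·m/s)
ΔxΔp = 2.192e-35 J·s

Compare to the minimum allowed value ℏ/2:
ℏ/2 = 5.273e-35 J·s

Since ΔxΔp = 2.192e-35 J·s < 5.273e-35 J·s = ℏ/2,
the measurement violates the uncertainty principle.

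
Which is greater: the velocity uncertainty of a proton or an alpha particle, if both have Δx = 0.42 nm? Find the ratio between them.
The proton has the larger minimum velocity uncertainty, by a ratio of 4.0.

For both particles, Δp_min = ℏ/(2Δx) = 1.255e-25 kg·m/s (same for both).

The velocity uncertainty is Δv = Δp/m:
- proton: Δv = 1.255e-25 / 1.673e-27 = 7.506e+01 m/s = 75.058 m/s
- alpha particle: Δv = 1.255e-25 / 6.645e-27 = 1.889e+01 m/s = 18.894 m/s

Ratio: 7.506e+01 / 1.889e+01 = 4.0

The lighter particle has larger velocity uncertainty because Δv ∝ 1/m.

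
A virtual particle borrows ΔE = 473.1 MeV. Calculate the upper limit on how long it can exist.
6.956 × 10^-25 s

Using the energy-time uncertainty principle:
ΔEΔt ≥ ℏ/2

For a virtual particle borrowing energy ΔE, the maximum lifetime is:
Δt_max = ℏ/(2ΔE)

Converting energy:
ΔE = 473.1 MeV = 7.580e-11 J

Δt_max = (1.055e-34 J·s) / (2 × 7.580e-11 J)
Δt_max = 6.956e-25 s = 6.956 × 10^-25 s

Virtual particles with higher borrowed energy exist for shorter times.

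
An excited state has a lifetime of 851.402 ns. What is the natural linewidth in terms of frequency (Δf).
93.466 kHz

Using the energy-time uncertainty principle and E = hf:
ΔEΔt ≥ ℏ/2
hΔf·Δt ≥ ℏ/2

The minimum frequency uncertainty is:
Δf = ℏ/(2hτ) = 1/(4πτ)
Δf = 1/(4π × 8.514e-07 s)
Δf = 9.347e+04 Hz = 93.466 kHz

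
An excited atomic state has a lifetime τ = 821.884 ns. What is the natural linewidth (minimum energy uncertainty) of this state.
400.429 peV

Using the energy-time uncertainty principle:
ΔEΔt ≥ ℏ/2

The lifetime τ represents the time uncertainty Δt.
The natural linewidth (minimum energy uncertainty) is:

ΔE = ℏ/(2τ)
ΔE = (1.055e-34 J·s) / (2 × 8.219e-07 s)
ΔE = 6.416e-29 J = 400.429 peV

This natural linewidth limits the precision of spectroscopic measurements.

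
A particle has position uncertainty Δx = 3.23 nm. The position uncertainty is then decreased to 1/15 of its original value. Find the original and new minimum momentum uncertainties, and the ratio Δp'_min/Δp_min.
Original Δp_min = 1.632 × 10^-26 kg·m/s; new Δp'_min = 2.449 × 10^-25 kg·m/s; ratio Δp'_min/Δp_min = 15.

From the uncertainty principle ΔxΔp ≥ ℏ/2, the minimum momentum uncertainty is Δp_min = ℏ/(2Δx).

Original (Δx = 3.23 nm = 3.230e-09 m):
Δp_min = (1.055e-34 J·s)/(2 × 3.230e-09 m) = 1.632e-26 kg·m/s

When Δx → (1/15)Δx:
Δp'_min = ℏ/(2 × (1/15)Δx) = 15 × ℏ/(2Δx) = 15 × Δp_min
Δp'_min = 15 × 1.632e-26 kg·m/s = 2.449e-25 kg·m/s

Since Δp_min ∝ 1/Δx, when Δx is decreased to 1/15 of its original value, Δp_min increases to 15 times its original value.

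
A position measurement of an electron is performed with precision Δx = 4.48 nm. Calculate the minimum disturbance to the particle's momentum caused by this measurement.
1.177 × 10^-26 kg·m/s

The uncertainty principle implies that measuring position disturbs momentum:
ΔxΔp ≥ ℏ/2

When we measure position with precision Δx, we necessarily introduce a momentum uncertainty:
Δp ≥ ℏ/(2Δx)
Δp_min = (1.055e-34 J·s) / (2 × 4.480e-09 m)
Δp_min = 1.177e-26 kg·m/s

The more precisely we measure position, the greater the momentum disturbance.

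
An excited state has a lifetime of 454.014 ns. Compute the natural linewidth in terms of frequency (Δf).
175.275 kHz

Using the energy-time uncertainty principle and E = hf:
ΔEΔt ≥ ℏ/2
hΔf·Δt ≥ ℏ/2

The minimum frequency uncertainty is:
Δf = ℏ/(2hτ) = 1/(4πτ)
Δf = 1/(4π × 4.540e-07 s)
Δf = 1.753e+05 Hz = 175.275 kHz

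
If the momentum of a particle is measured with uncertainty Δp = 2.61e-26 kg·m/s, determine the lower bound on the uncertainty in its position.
2.020 nm

Using the Heisenberg uncertainty principle:
ΔxΔp ≥ ℏ/2

The minimum uncertainty in position is:
Δx_min = ℏ/(2Δp)
Δx_min = (1.055e-34 J·s) / (2 × 2.610e-26 kg·m/s)
Δx_min = 2.020e-09 m = 2.020 nm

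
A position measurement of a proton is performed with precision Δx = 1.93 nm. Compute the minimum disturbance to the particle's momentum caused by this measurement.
2.732 × 10^-26 kg·m/s

The uncertainty principle implies that measuring position disturbs momentum:
ΔxΔp ≥ ℏ/2

When we measure position with precision Δx, we necessarily introduce a momentum uncertainty:
Δp ≥ ℏ/(2Δx)
Δp_min = (1.055e-34 J·s) / (2 × 1.930e-09 m)
Δp_min = 2.732e-26 kg·m/s

The more precisely we measure position, the greater the momentum disturbance.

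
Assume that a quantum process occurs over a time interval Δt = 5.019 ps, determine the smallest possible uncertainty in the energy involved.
65.572 μeV

Using the energy-time uncertainty principle:
ΔEΔt ≥ ℏ/2

The minimum uncertainty in energy is:
ΔE_min = ℏ/(2Δt)
ΔE_min = (1.055e-34 J·s) / (2 × 5.019e-12 s)
ΔE_min = 1.051e-23 J = 65.572 μeV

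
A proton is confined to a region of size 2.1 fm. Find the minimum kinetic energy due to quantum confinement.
1.176 MeV

Using the uncertainty principle:

1. Position uncertainty: Δx ≈ 2.100e-15 m
2. Minimum momentum uncertainty: Δp = ℏ/(2Δx) = 2.511e-20 kg·m/s
3. Minimum kinetic energy:
   KE = (Δp)²/(2m) = (2.511e-20)²/(2 × 1.673e-27 kg)
   KE = 1.885e-13 J = 1.176 MeV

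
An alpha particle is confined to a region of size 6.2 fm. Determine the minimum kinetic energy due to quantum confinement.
33.970 keV

Using the uncertainty principle:

1. Position uncertainty: Δx ≈ 6.200e-15 m
2. Minimum momentum uncertainty: Δp = ℏ/(2Δx) = 8.505e-21 kg·m/s
3. Minimum kinetic energy:
   KE = (Δp)²/(2m) = (8.505e-21)²/(2 × 6.645e-27 kg)
   KE = 5.443e-15 J = 33.970 keV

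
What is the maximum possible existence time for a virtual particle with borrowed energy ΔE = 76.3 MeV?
4.313 ys

Using the energy-time uncertainty principle:
ΔEΔt ≥ ℏ/2

For a virtual particle borrowing energy ΔE, the maximum lifetime is:
Δt_max = ℏ/(2ΔE)

Converting energy:
ΔE = 76.3 MeV = 1.222e-11 J

Δt_max = (1.055e-34 J·s) / (2 × 1.222e-11 J)
Δt_max = 4.313e-24 s = 4.313 ys

Virtual particles with higher borrowed energy exist for shorter times.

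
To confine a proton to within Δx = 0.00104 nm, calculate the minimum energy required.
4.796 eV

Localizing a particle requires giving it sufficient momentum uncertainty:

1. From uncertainty principle: Δp ≥ ℏ/(2Δx)
   Δp_min = (1.055e-34 J·s) / (2 × 1.040e-12 m)
   Δp_min = 5.070e-23 kg·m/s

2. This momentum uncertainty corresponds to kinetic energy:
   KE ≈ (Δp)²/(2m) = (5.070e-23)²/(2 × 1.673e-27 kg)
   KE = 7.684e-19 J = 4.796 eV

Tighter localization requires more energy.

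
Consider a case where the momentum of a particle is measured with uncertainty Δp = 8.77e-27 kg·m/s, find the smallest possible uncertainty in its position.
6.012 nm

Using the Heisenberg uncertainty principle:
ΔxΔp ≥ ℏ/2

The minimum uncertainty in position is:
Δx_min = ℏ/(2Δp)
Δx_min = (1.055e-34 J·s) / (2 × 8.770e-27 kg·m/s)
Δx_min = 6.012e-09 m = 6.012 nm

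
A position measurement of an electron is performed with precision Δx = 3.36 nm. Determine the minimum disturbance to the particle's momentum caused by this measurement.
1.569 × 10^-26 kg·m/s

The uncertainty principle implies that measuring position disturbs momentum:
ΔxΔp ≥ ℏ/2

When we measure position with precision Δx, we necessarily introduce a momentum uncertainty:
Δp ≥ ℏ/(2Δx)
Δp_min = (1.055e-34 J·s) / (2 × 3.360e-09 m)
Δp_min = 1.569e-26 kg·m/s

The more precisely we measure position, the greater the momentum disturbance.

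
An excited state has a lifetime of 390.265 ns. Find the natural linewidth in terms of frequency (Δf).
203.906 kHz

Using the energy-time uncertainty principle and E = hf:
ΔEΔt ≥ ℏ/2
hΔf·Δt ≥ ℏ/2

The minimum frequency uncertainty is:
Δf = ℏ/(2hτ) = 1/(4πτ)
Δf = 1/(4π × 3.903e-07 s)
Δf = 2.039e+05 Hz = 203.906 kHz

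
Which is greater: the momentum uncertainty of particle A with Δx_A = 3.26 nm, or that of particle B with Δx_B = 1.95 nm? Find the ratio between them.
Particle B has the larger minimum momentum uncertainty, by a factor of 1.67.

For each particle, the minimum momentum uncertainty is Δp_min = ℏ/(2Δx):

Particle A: Δp_A = ℏ/(2×3.260e-09 m) = 1.617e-26 kg·m/s
Particle B: Δp_B = ℏ/(2×1.950e-09 m) = 2.704e-26 kg·m/s

Ratio: Δp_B/Δp_A = 1.67

Since Δp_min ∝ 1/Δx, the particle with smaller position uncertainty (B) has larger momentum uncertainty.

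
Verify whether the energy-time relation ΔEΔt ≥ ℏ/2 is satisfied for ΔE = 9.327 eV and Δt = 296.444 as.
Yes, it satisfies the uncertainty relation.

Calculate the product ΔEΔt:
ΔE = 9.327 eV = 1.494e-18 J
ΔEΔt = (1.494e-18 J) × (2.964e-16 s)
ΔEΔt = 4.430e-34 J·s

Compare to the minimum allowed value ℏ/2:
ℏ/2 = 5.273e-35 J·s

Since ΔEΔt = 4.430e-34 J·s ≥ 5.273e-35 J·s = ℏ/2,
this satisfies the uncertainty relation.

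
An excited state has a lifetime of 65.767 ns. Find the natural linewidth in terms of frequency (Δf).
1.210 MHz

Using the energy-time uncertainty principle and E = hf:
ΔEΔt ≥ ℏ/2
hΔf·Δt ≥ ℏ/2

The minimum frequency uncertainty is:
Δf = ℏ/(2hτ) = 1/(4πτ)
Δf = 1/(4π × 6.577e-08 s)
Δf = 1.210e+06 Hz = 1.210 MHz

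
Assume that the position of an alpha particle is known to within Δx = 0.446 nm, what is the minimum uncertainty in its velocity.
17.793 m/s

Using the Heisenberg uncertainty principle and Δp = mΔv:
ΔxΔp ≥ ℏ/2
Δx(mΔv) ≥ ℏ/2

The minimum uncertainty in velocity is:
Δv_min = ℏ/(2mΔx)
Δv_min = (1.055e-34 J·s) / (2 × 6.645e-27 kg × 4.460e-10 m)
Δv_min = 1.779e+01 m/s = 17.793 m/s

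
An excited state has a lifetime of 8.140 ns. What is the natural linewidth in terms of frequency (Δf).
9.776 MHz

Using the energy-time uncertainty principle and E = hf:
ΔEΔt ≥ ℏ/2
hΔf·Δt ≥ ℏ/2

The minimum frequency uncertainty is:
Δf = ℏ/(2hτ) = 1/(4πτ)
Δf = 1/(4π × 8.140e-09 s)
Δf = 9.776e+06 Hz = 9.776 MHz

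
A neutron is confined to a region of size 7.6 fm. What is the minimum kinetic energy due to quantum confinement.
89.687 keV

Using the uncertainty principle:

1. Position uncertainty: Δx ≈ 7.600e-15 m
2. Minimum momentum uncertainty: Δp = ℏ/(2Δx) = 6.938e-21 kg·m/s
3. Minimum kinetic energy:
   KE = (Δp)²/(2m) = (6.938e-21)²/(2 × 1.675e-27 kg)
   KE = 1.437e-14 J = 89.687 keV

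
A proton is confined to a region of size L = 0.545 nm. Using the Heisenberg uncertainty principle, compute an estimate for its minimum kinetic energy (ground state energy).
17.465 μeV

Using the uncertainty principle to estimate ground state energy:

1. The position uncertainty is approximately the confinement size:
   Δx ≈ L = 5.450e-10 m

2. From ΔxΔp ≥ ℏ/2, the minimum momentum uncertainty is:
   Δp ≈ ℏ/(2L) = 9.675e-26 kg·m/s

3. The kinetic energy is approximately:
   KE ≈ (Δp)²/(2m) = (9.675e-26)²/(2 × 1.673e-27 kg)
   KE ≈ 2.798e-24 J = 17.465 μeV

This is an order-of-magnitude estimate of the ground state energy.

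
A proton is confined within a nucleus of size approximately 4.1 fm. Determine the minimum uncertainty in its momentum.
1.286 × 10^-20 kg·m/s

Using the Heisenberg uncertainty principle:
ΔxΔp ≥ ℏ/2

With Δx ≈ L = 4.100e-15 m (the confinement size):
Δp_min = ℏ/(2Δx)
Δp_min = (1.055e-34 J·s) / (2 × 4.100e-15 m)
Δp_min = 1.286e-20 kg·m/s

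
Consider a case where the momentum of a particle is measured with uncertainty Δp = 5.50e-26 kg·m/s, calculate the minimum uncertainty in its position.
958.702 pm

Using the Heisenberg uncertainty principle:
ΔxΔp ≥ ℏ/2

The minimum uncertainty in position is:
Δx_min = ℏ/(2Δp)
Δx_min = (1.055e-34 J·s) / (2 × 5.500e-26 kg·m/s)
Δx_min = 9.587e-10 m = 958.702 pm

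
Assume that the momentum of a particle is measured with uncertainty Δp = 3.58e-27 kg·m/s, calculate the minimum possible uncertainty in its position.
14.729 nm

Using the Heisenberg uncertainty principle:
ΔxΔp ≥ ℏ/2

The minimum uncertainty in position is:
Δx_min = ℏ/(2Δp)
Δx_min = (1.055e-34 J·s) / (2 × 3.580e-27 kg·m/s)
Δx_min = 1.473e-08 m = 14.729 nm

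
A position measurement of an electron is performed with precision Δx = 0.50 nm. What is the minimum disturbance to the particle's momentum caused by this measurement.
1.055 × 10^-25 kg·m/s

The uncertainty principle implies that measuring position disturbs momentum:
ΔxΔp ≥ ℏ/2

When we measure position with precision Δx, we necessarily introduce a momentum uncertainty:
Δp ≥ ℏ/(2Δx)
Δp_min = (1.055e-34 J·s) / (2 × 5.000e-10 m)
Δp_min = 1.055e-25 kg·m/s

The more precisely we measure position, the greater the momentum disturbance.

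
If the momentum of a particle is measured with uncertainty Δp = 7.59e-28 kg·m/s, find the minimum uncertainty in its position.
69.471 nm

Using the Heisenberg uncertainty principle:
ΔxΔp ≥ ℏ/2

The minimum uncertainty in position is:
Δx_min = ℏ/(2Δp)
Δx_min = (1.055e-34 J·s) / (2 × 7.590e-28 kg·m/s)
Δx_min = 6.947e-08 m = 69.471 nm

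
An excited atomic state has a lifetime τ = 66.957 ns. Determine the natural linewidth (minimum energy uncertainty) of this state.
4.915 neV

Using the energy-time uncertainty principle:
ΔEΔt ≥ ℏ/2

The lifetime τ represents the time uncertainty Δt.
The natural linewidth (minimum energy uncertainty) is:

ΔE = ℏ/(2τ)
ΔE = (1.055e-34 J·s) / (2 × 6.696e-08 s)
ΔE = 7.875e-28 J = 4.915 neV

This natural linewidth limits the precision of spectroscopic measurements.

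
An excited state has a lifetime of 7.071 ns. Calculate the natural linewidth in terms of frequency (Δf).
11.254 MHz

Using the energy-time uncertainty principle and E = hf:
ΔEΔt ≥ ℏ/2
hΔf·Δt ≥ ℏ/2

The minimum frequency uncertainty is:
Δf = ℏ/(2hτ) = 1/(4πτ)
Δf = 1/(4π × 7.071e-09 s)
Δf = 1.125e+07 Hz = 11.254 MHz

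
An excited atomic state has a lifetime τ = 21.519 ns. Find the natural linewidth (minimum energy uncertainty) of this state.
15.294 neV

Using the energy-time uncertainty principle:
ΔEΔt ≥ ℏ/2

The lifetime τ represents the time uncertainty Δt.
The natural linewidth (minimum energy uncertainty) is:

ΔE = ℏ/(2τ)
ΔE = (1.055e-34 J·s) / (2 × 2.152e-08 s)
ΔE = 2.450e-27 J = 15.294 neV

This natural linewidth limits the precision of spectroscopic measurements.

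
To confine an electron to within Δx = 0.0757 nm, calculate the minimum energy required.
1.662 eV

Localizing a particle requires giving it sufficient momentum uncertainty:

1. From uncertainty principle: Δp ≥ ℏ/(2Δx)
   Δp_min = (1.055e-34 J·s) / (2 × 7.570e-11 m)
   Δp_min = 6.965e-25 kg·m/s

2. This momentum uncertainty corresponds to kinetic energy:
   KE ≈ (Δp)²/(2m) = (6.965e-25)²/(2 × 9.109e-31 kg)
   KE = 2.663e-19 J = 1.662 eV

Tighter localization requires more energy.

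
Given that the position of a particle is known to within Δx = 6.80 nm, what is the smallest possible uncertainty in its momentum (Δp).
7.754 × 10^-27 kg·m/s

Using the Heisenberg uncertainty principle:
ΔxΔp ≥ ℏ/2

The minimum uncertainty in momentum is:
Δp_min = ℏ/(2Δx)
Δp_min = (1.055e-34 J·s) / (2 × 6.800e-09 m)
Δp_min = 7.754e-27 kg·m/s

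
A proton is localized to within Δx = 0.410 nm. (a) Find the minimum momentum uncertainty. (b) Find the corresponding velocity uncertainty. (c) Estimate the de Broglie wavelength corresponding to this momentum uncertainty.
(a) Δp_min = 1.286 × 10^-25 kg·m/s
(b) Δv_min = 76.889 m/s
(c) λ_dB = 5.152 nm

Step-by-step:

(a) From the uncertainty principle:
Δp_min = ℏ/(2Δx) = (1.055e-34 J·s)/(2 × 4.100e-10 m) = 1.286e-25 kg·m/s

(b) The velocity uncertainty:
Δv = Δp/m = (1.286e-25 kg·m/s)/(1.673e-27 kg) = 7.689e+01 m/s = 76.889 m/s

(c) The de Broglie wavelength for this momentum:
λ = h/p = (6.626e-34 J·s)/(1.286e-25 kg·m/s) = 5.152e-09 m = 5.152 nm

Note: The de Broglie wavelength is comparable to the localization size, as expected from wave-particle duality.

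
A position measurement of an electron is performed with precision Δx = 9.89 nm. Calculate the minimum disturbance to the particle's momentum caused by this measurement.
5.332 × 10^-27 kg·m/s

The uncertainty principle implies that measuring position disturbs momentum:
ΔxΔp ≥ ℏ/2

When we measure position with precision Δx, we necessarily introduce a momentum uncertainty:
Δp ≥ ℏ/(2Δx)
Δp_min = (1.055e-34 J·s) / (2 × 9.890e-09 m)
Δp_min = 5.332e-27 kg·m/s

The more precisely we measure position, the greater the momentum disturbance.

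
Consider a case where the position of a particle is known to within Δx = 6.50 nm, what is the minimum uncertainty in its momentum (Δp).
8.112 × 10^-27 kg·m/s

Using the Heisenberg uncertainty principle:
ΔxΔp ≥ ℏ/2

The minimum uncertainty in momentum is:
Δp_min = ℏ/(2Δx)
Δp_min = (1.055e-34 J·s) / (2 × 6.500e-09 m)
Δp_min = 8.112e-27 kg·m/s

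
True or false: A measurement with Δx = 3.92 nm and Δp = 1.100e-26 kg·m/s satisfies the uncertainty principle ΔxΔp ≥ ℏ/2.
No, it violates the uncertainty principle (impossible measurement).

Calculate the product ΔxΔp:
ΔxΔp = (3.920e-09 m) × (1.100e-26 kg·m/s)
ΔxΔp = 4.312e-35 J·s

Compare to the minimum allowed value ℏ/2:
ℏ/2 = 5.273e-35 J·s

Since ΔxΔp = 4.312e-35 J·s < 5.273e-35 J·s = ℏ/2,
the measurement violates the uncertainty principle.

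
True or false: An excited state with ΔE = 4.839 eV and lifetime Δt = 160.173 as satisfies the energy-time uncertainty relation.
Yes, it satisfies the uncertainty relation.

Calculate the product ΔEΔt:
ΔE = 4.839 eV = 7.753e-19 J
ΔEΔt = (7.753e-19 J) × (1.602e-16 s)
ΔEΔt = 1.242e-34 J·s

Compare to the minimum allowed value ℏ/2:
ℏ/2 = 5.273e-35 J·s

Since ΔEΔt = 1.242e-34 J·s ≥ 5.273e-35 J·s = ℏ/2,
this satisfies the uncertainty relation.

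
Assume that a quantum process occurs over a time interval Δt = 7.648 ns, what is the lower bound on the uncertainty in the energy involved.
43.032 neV

Using the energy-time uncertainty principle:
ΔEΔt ≥ ℏ/2

The minimum uncertainty in energy is:
ΔE_min = ℏ/(2Δt)
ΔE_min = (1.055e-34 J·s) / (2 × 7.648e-09 s)
ΔE_min = 6.894e-27 J = 43.032 neV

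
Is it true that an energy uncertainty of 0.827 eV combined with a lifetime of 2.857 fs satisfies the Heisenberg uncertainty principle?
Yes, it satisfies the uncertainty relation.

Calculate the product ΔEΔt:
ΔE = 0.827 eV = 1.325e-19 J
ΔEΔt = (1.325e-19 J) × (2.857e-15 s)
ΔEΔt = 3.786e-34 J·s

Compare to the minimum allowed value ℏ/2:
ℏ/2 = 5.273e-35 J·s

Since ΔEΔt = 3.786e-34 J·s ≥ 5.273e-35 J·s = ℏ/2,
this satisfies the uncertainty relation.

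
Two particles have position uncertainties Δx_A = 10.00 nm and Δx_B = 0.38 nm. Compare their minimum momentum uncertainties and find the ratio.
Particle B has the larger minimum momentum uncertainty, by a factor of 26.32.

For each particle, the minimum momentum uncertainty is Δp_min = ℏ/(2Δx):

Particle A: Δp_A = ℏ/(2×1.000e-08 m) = 5.273e-27 kg·m/s
Particle B: Δp_B = ℏ/(2×3.800e-10 m) = 1.388e-25 kg·m/s

Ratio: Δp_B/Δp_A = 26.32

Since Δp_min ∝ 1/Δx, the particle with smaller position uncertainty (B) has larger momentum uncertainty.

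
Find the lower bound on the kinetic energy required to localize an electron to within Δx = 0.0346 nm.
7.956 eV

Localizing a particle requires giving it sufficient momentum uncertainty:

1. From uncertainty principle: Δp ≥ ℏ/(2Δx)
   Δp_min = (1.055e-34 J·s) / (2 × 3.460e-11 m)
   Δp_min = 1.524e-24 kg·m/s

2. This momentum uncertainty corresponds to kinetic energy:
   KE ≈ (Δp)²/(2m) = (1.524e-24)²/(2 × 9.109e-31 kg)
   KE = 1.275e-18 J = 7.956 eV

Tighter localization requires more energy.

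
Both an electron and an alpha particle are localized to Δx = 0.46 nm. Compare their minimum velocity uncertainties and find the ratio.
The electron has the larger minimum velocity uncertainty, by a ratio of 7294.3.

For both particles, Δp_min = ℏ/(2Δx) = 1.146e-25 kg·m/s (same for both).

The velocity uncertainty is Δv = Δp/m:
- electron: Δv = 1.146e-25 / 9.109e-31 = 1.258e+05 m/s = 125.834 km/s
- alpha particle: Δv = 1.146e-25 / 6.645e-27 = 1.725e+01 m/s = 17.251 m/s

Ratio: 1.258e+05 / 1.725e+01 = 7294.3

The lighter particle has larger velocity uncertainty because Δv ∝ 1/m.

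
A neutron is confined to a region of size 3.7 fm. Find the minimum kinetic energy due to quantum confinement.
378.401 keV

Using the uncertainty principle:

1. Position uncertainty: Δx ≈ 3.700e-15 m
2. Minimum momentum uncertainty: Δp = ℏ/(2Δx) = 1.425e-20 kg·m/s
3. Minimum kinetic energy:
   KE = (Δp)²/(2m) = (1.425e-20)²/(2 × 1.675e-27 kg)
   KE = 6.063e-14 J = 378.401 keV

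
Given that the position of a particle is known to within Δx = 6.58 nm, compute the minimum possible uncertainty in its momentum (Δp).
8.013 × 10^-27 kg·m/s

Using the Heisenberg uncertainty principle:
ΔxΔp ≥ ℏ/2

The minimum uncertainty in momentum is:
Δp_min = ℏ/(2Δx)
Δp_min = (1.055e-34 J·s) / (2 × 6.580e-09 m)
Δp_min = 8.013e-27 kg·m/s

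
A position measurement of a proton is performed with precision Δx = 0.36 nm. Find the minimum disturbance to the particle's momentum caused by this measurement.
1.465 × 10^-25 kg·m/s

The uncertainty principle implies that measuring position disturbs momentum:
ΔxΔp ≥ ℏ/2

When we measure position with precision Δx, we necessarily introduce a momentum uncertainty:
Δp ≥ ℏ/(2Δx)
Δp_min = (1.055e-34 J·s) / (2 × 3.600e-10 m)
Δp_min = 1.465e-25 kg·m/s

The more precisely we measure position, the greater the momentum disturbance.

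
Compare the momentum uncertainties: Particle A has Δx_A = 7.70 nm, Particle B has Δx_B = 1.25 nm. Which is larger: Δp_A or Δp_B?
Particle B has the larger minimum momentum uncertainty, by a factor of 6.16.

For each particle, the minimum momentum uncertainty is Δp_min = ℏ/(2Δx):

Particle A: Δp_A = ℏ/(2×7.700e-09 m) = 6.848e-27 kg·m/s
Particle B: Δp_B = ℏ/(2×1.250e-09 m) = 4.218e-26 kg·m/s

Ratio: Δp_B/Δp_A = 6.16

Since Δp_min ∝ 1/Δx, the particle with smaller position uncertainty (B) has larger momentum uncertainty.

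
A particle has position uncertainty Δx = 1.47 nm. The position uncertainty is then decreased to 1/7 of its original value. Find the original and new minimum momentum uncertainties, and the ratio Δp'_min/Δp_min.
Original Δp_min = 3.587 × 10^-26 kg·m/s; new Δp'_min = 2.511 × 10^-25 kg·m/s; ratio Δp'_min/Δp_min = 7.

From the uncertainty principle ΔxΔp ≥ ℏ/2, the minimum momentum uncertainty is Δp_min = ℏ/(2Δx).

Original (Δx = 1.47 nm = 1.470e-09 m):
Δp_min = (1.055e-34 J·s)/(2 × 1.470e-09 m) = 3.587e-26 kg·m/s

When Δx → (1/7)Δx:
Δp'_min = ℏ/(2 × (1/7)Δx) = 7 × ℏ/(2Δx) = 7 × Δp_min
Δp'_min = 7 × 3.587e-26 kg·m/s = 2.511e-25 kg·m/s

Since Δp_min ∝ 1/Δx, when Δx is decreased to 1/7 of its original value, Δp_min increases to 7 times its original value.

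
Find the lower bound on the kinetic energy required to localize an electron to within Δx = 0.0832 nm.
1.376 eV

Localizing a particle requires giving it sufficient momentum uncertainty:

1. From uncertainty principle: Δp ≥ ℏ/(2Δx)
   Δp_min = (1.055e-34 J·s) / (2 × 8.320e-11 m)
   Δp_min = 6.338e-25 kg·m/s

2. This momentum uncertainty corresponds to kinetic energy:
   KE ≈ (Δp)²/(2m) = (6.338e-25)²/(2 × 9.109e-31 kg)
   KE = 2.205e-19 J = 1.376 eV

Tighter localization requires more energy.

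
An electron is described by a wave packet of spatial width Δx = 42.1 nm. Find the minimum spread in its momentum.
1.252 × 10^-27 kg·m/s

For a wave packet, the spatial width Δx and momentum spread Δp are related by the uncertainty principle:
ΔxΔp ≥ ℏ/2

The minimum momentum spread is:
Δp_min = ℏ/(2Δx)
Δp_min = (1.055e-34 J·s) / (2 × 4.210e-08 m)
Δp_min = 1.252e-27 kg·m/s

A wave packet cannot have both a well-defined position and well-defined momentum.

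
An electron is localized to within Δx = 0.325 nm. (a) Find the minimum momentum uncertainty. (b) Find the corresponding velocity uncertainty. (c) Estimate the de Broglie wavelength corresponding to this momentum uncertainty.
(a) Δp_min = 1.622 × 10^-25 kg·m/s
(b) Δv_min = 178.104 km/s
(c) λ_dB = 4.084 nm

Step-by-step:

(a) From the uncertainty principle:
Δp_min = ℏ/(2Δx) = (1.055e-34 J·s)/(2 × 3.250e-10 m) = 1.622e-25 kg·m/s

(b) The velocity uncertainty:
Δv = Δp/m = (1.622e-25 kg·m/s)/(9.109e-31 kg) = 1.781e+05 m/s = 178.104 km/s

(c) The de Broglie wavelength for this momentum:
λ = h/p = (6.626e-34 J·s)/(1.622e-25 kg·m/s) = 4.084e-09 m = 4.084 nm

Note: The de Broglie wavelength is comparable to the localization size, as expected from wave-particle duality.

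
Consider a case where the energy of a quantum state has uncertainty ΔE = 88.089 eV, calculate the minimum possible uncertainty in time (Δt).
3.736 as

Using the energy-time uncertainty principle:
ΔEΔt ≥ ℏ/2

The minimum uncertainty in time is:
Δt_min = ℏ/(2ΔE)
Δt_min = (1.055e-34 J·s) / (2 × 1.411e-17 J)
Δt_min = 3.736e-18 s = 3.736 as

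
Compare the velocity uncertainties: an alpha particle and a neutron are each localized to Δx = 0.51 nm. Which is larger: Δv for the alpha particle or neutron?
The neutron has the larger minimum velocity uncertainty, by a ratio of 4.0.

For both particles, Δp_min = ℏ/(2Δx) = 1.034e-25 kg·m/s (same for both).

The velocity uncertainty is Δv = Δp/m:
- alpha particle: Δv = 1.034e-25 / 6.645e-27 = 1.556e+01 m/s = 15.560 m/s
- neutron: Δv = 1.034e-25 / 1.675e-27 = 6.173e+01 m/s = 61.728 m/s

Ratio: 6.173e+01 / 1.556e+01 = 4.0

The lighter particle has larger velocity uncertainty because Δv ∝ 1/m.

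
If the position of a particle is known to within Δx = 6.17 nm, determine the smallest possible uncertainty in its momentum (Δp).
8.546 × 10^-27 kg·m/s

Using the Heisenberg uncertainty principle:
ΔxΔp ≥ ℏ/2

The minimum uncertainty in momentum is:
Δp_min = ℏ/(2Δx)
Δp_min = (1.055e-34 J·s) / (2 × 6.170e-09 m)
Δp_min = 8.546e-27 kg·m/s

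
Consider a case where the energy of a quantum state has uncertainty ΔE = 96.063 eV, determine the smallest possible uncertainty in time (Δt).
3.426 as

Using the energy-time uncertainty principle:
ΔEΔt ≥ ℏ/2

The minimum uncertainty in time is:
Δt_min = ℏ/(2ΔE)
Δt_min = (1.055e-34 J·s) / (2 × 1.539e-17 J)
Δt_min = 3.426e-18 s = 3.426 as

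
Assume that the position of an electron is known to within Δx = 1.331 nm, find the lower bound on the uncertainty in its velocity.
43.489 km/s

Using the Heisenberg uncertainty principle and Δp = mΔv:
ΔxΔp ≥ ℏ/2
Δx(mΔv) ≥ ℏ/2

The minimum uncertainty in velocity is:
Δv_min = ℏ/(2mΔx)
Δv_min = (1.055e-34 J·s) / (2 × 9.109e-31 kg × 1.331e-09 m)
Δv_min = 4.349e+04 m/s = 43.489 km/s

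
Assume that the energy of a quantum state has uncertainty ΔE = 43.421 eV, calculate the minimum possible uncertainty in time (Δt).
7.579 as

Using the energy-time uncertainty principle:
ΔEΔt ≥ ℏ/2

The minimum uncertainty in time is:
Δt_min = ℏ/(2ΔE)
Δt_min = (1.055e-34 J·s) / (2 × 6.957e-18 J)
Δt_min = 7.579e-18 s = 7.579 as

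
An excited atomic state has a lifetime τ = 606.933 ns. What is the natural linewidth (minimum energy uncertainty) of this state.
542.244 peV

Using the energy-time uncertainty principle:
ΔEΔt ≥ ℏ/2

The lifetime τ represents the time uncertainty Δt.
The natural linewidth (minimum energy uncertainty) is:

ΔE = ℏ/(2τ)
ΔE = (1.055e-34 J·s) / (2 × 6.069e-07 s)
ΔE = 8.688e-29 J = 542.244 peV

This natural linewidth limits the precision of spectroscopic measurements.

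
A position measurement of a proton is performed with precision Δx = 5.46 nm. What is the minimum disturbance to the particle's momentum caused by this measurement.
9.657 × 10^-27 kg·m/s

The uncertainty principle implies that measuring position disturbs momentum:
ΔxΔp ≥ ℏ/2

When we measure position with precision Δx, we necessarily introduce a momentum uncertainty:
Δp ≥ ℏ/(2Δx)
Δp_min = (1.055e-34 J·s) / (2 × 5.460e-09 m)
Δp_min = 9.657e-27 kg·m/s

The more precisely we measure position, the greater the momentum disturbance.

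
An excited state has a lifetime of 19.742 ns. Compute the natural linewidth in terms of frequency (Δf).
4.031 MHz

Using the energy-time uncertainty principle and E = hf:
ΔEΔt ≥ ℏ/2
hΔf·Δt ≥ ℏ/2

The minimum frequency uncertainty is:
Δf = ℏ/(2hτ) = 1/(4πτ)
Δf = 1/(4π × 1.974e-08 s)
Δf = 4.031e+06 Hz = 4.031 MHz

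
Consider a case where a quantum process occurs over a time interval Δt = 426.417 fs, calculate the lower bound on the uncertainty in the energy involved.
771.794 μeV

Using the energy-time uncertainty principle:
ΔEΔt ≥ ℏ/2

The minimum uncertainty in energy is:
ΔE_min = ℏ/(2Δt)
ΔE_min = (1.055e-34 J·s) / (2 × 4.264e-13 s)
ΔE_min = 1.237e-22 J = 771.794 μeV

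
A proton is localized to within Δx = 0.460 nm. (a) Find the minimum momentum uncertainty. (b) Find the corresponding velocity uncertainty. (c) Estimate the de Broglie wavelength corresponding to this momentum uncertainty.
(a) Δp_min = 1.146 × 10^-25 kg·m/s
(b) Δv_min = 68.532 m/s
(c) λ_dB = 5.781 nm

Step-by-step:

(a) From the uncertainty principle:
Δp_min = ℏ/(2Δx) = (1.055e-34 J·s)/(2 × 4.600e-10 m) = 1.146e-25 kg·m/s

(b) The velocity uncertainty:
Δv = Δp/m = (1.146e-25 kg·m/s)/(1.673e-27 kg) = 6.853e+01 m/s = 68.532 m/s

(c) The de Broglie wavelength for this momentum:
λ = h/p = (6.626e-34 J·s)/(1.146e-25 kg·m/s) = 5.781e-09 m = 5.781 nm

Note: The de Broglie wavelength is comparable to the localization size, as expected from wave-particle duality.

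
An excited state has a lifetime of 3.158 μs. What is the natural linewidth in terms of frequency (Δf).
25.199 kHz

Using the energy-time uncertainty principle and E = hf:
ΔEΔt ≥ ℏ/2
hΔf·Δt ≥ ℏ/2

The minimum frequency uncertainty is:
Δf = ℏ/(2hτ) = 1/(4πτ)
Δf = 1/(4π × 3.158e-06 s)
Δf = 2.520e+04 Hz = 25.199 kHz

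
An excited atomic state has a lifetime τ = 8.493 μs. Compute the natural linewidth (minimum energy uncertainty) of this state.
38.750 peV

Using the energy-time uncertainty principle:
ΔEΔt ≥ ℏ/2

The lifetime τ represents the time uncertainty Δt.
The natural linewidth (minimum energy uncertainty) is:

ΔE = ℏ/(2τ)
ΔE = (1.055e-34 J·s) / (2 × 8.493e-06 s)
ΔE = 6.208e-30 J = 38.750 peV

This natural linewidth limits the precision of spectroscopic measurements.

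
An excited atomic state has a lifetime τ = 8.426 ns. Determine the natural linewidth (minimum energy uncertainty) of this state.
39.058 neV

Using the energy-time uncertainty principle:
ΔEΔt ≥ ℏ/2

The lifetime τ represents the time uncertainty Δt.
The natural linewidth (minimum energy uncertainty) is:

ΔE = ℏ/(2τ)
ΔE = (1.055e-34 J·s) / (2 × 8.426e-09 s)
ΔE = 6.258e-27 J = 39.058 neV

This natural linewidth limits the precision of spectroscopic measurements.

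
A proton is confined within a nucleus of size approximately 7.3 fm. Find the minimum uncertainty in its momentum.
7.223 × 10^-21 kg·m/s

Using the Heisenberg uncertainty principle:
ΔxΔp ≥ ℏ/2

With Δx ≈ L = 7.300e-15 m (the confinement size):
Δp_min = ℏ/(2Δx)
Δp_min = (1.055e-34 J·s) / (2 × 7.300e-15 m)
Δp_min = 7.223e-21 kg·m/s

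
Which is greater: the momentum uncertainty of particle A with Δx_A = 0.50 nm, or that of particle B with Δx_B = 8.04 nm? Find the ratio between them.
Particle A has the larger minimum momentum uncertainty, by a factor of 16.08.

For each particle, the minimum momentum uncertainty is Δp_min = ℏ/(2Δx):

Particle A: Δp_A = ℏ/(2×5.000e-10 m) = 1.055e-25 kg·m/s
Particle B: Δp_B = ℏ/(2×8.040e-09 m) = 6.558e-27 kg·m/s

Ratio: Δp_A/Δp_B = 16.08

Since Δp_min ∝ 1/Δx, the particle with smaller position uncertainty (A) has larger momentum uncertainty.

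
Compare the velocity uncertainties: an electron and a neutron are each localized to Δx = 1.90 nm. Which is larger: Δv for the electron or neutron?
The electron has the larger minimum velocity uncertainty, by a ratio of 1838.7.

For both particles, Δp_min = ℏ/(2Δx) = 2.775e-26 kg·m/s (same for both).

The velocity uncertainty is Δv = Δp/m:
- electron: Δv = 2.775e-26 / 9.109e-31 = 3.047e+04 m/s = 30.465 km/s
- neutron: Δv = 2.775e-26 / 1.675e-27 = 1.657e+01 m/s = 16.569 m/s

Ratio: 3.047e+04 / 1.657e+01 = 1838.7

The lighter particle has larger velocity uncertainty because Δv ∝ 1/m.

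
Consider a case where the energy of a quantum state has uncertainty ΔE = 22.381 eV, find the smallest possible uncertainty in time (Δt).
14.705 as

Using the energy-time uncertainty principle:
ΔEΔt ≥ ℏ/2

The minimum uncertainty in time is:
Δt_min = ℏ/(2ΔE)
Δt_min = (1.055e-34 J·s) / (2 × 3.586e-18 J)
Δt_min = 1.470e-17 s = 14.705 as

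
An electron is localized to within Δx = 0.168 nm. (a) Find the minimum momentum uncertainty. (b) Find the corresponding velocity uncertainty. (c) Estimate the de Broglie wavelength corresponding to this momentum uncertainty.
(a) Δp_min = 3.139 × 10^-25 kg·m/s
(b) Δv_min = 344.547 km/s
(c) λ_dB = 2.111 nm

Step-by-step:

(a) From the uncertainty principle:
Δp_min = ℏ/(2Δx) = (1.055e-34 J·s)/(2 × 1.680e-10 m) = 3.139e-25 kg·m/s

(b) The velocity uncertainty:
Δv = Δp/m = (3.139e-25 kg·m/s)/(9.109e-31 kg) = 3.445e+05 m/s = 344.547 km/s

(c) The de Broglie wavelength for this momentum:
λ = h/p = (6.626e-34 J·s)/(3.139e-25 kg·m/s) = 2.111e-09 m = 2.111 nm

Note: The de Broglie wavelength is comparable to the localization size, as expected from wave-particle duality.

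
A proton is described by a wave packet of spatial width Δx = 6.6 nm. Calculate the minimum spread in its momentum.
7.989 × 10^-27 kg·m/s

For a wave packet, the spatial width Δx and momentum spread Δp are related by the uncertainty principle:
ΔxΔp ≥ ℏ/2

The minimum momentum spread is:
Δp_min = ℏ/(2Δx)
Δp_min = (1.055e-34 J·s) / (2 × 6.600e-09 m)
Δp_min = 7.989e-27 kg·m/s

A wave packet cannot have both a well-defined position and well-defined momentum.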